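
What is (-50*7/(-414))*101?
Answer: 17675/207 ≈ 85.386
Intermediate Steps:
(-50*7/(-414))*101 = -350*(-1/414)*101 = (175/207)*101 = 17675/207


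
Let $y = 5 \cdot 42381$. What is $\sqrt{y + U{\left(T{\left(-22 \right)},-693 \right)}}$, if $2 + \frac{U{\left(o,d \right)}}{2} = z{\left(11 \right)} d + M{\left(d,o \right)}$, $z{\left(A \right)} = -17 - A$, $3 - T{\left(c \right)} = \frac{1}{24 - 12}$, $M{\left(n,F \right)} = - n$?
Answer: $\sqrt{252095} \approx 502.09$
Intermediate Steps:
$T{\left(c \right)} = \frac{35}{12}$ ($T{\left(c \right)} = 3 - \frac{1}{24 - 12} = 3 - \frac{1}{12} = \frac{35}{12}$)
$y = 211905$
$U{\left(o,d \right)} = -4 - 58 d$ ($U{\left(o,d \right)} = -4 + 2 \left(\left(-17 - 11\right) d - d\right) = -4 + 2 \left(- 28 d - d\right) = -4 + 2 \left(- 29 d\right) = -4 - 58 d$)
$\sqrt{y + U{\left(T{\left(-22 \right)},-693 \right)}} = \sqrt{211905 - -40190} = \sqrt{211905 + \left(-4 + 40194\right)} = \sqrt{211905 + 40190} = \sqrt{252095}$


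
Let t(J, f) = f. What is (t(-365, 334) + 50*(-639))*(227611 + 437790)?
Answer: -21037318016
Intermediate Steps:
(t(-365, 334) + 50*(-639))*(227611 + 437790) = (334 + 50*(-639))*(227611 + 437790) = (334 - 31950)*665401 = -31616*665401 = -21037318016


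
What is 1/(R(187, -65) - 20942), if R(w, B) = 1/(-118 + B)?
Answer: -183/3832387 ≈ -4.7751e-5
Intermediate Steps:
1/(R(187, -65) - 20942) = 1/(1/(-118 - 65) - 20942) = 1/(1/(-183) - 20942) = 1/(-1/183 - 20942) = 1/(-3832387/183) = -183/3832387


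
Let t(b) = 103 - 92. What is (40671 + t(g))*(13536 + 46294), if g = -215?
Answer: 2434004060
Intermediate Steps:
t(b) = 11
(40671 + t(g))*(13536 + 46294) = (40671 + 11)*(13536 + 46294) = 40682*59830 = 2434004060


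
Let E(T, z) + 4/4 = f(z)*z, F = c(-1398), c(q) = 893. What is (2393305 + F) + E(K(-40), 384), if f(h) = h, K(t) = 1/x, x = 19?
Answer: 2541653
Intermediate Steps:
K(t) = 1/19
F = 893
E(T, z) = -1 + z**2 (E(T, z) = -1 + z*z = -1 + z**2)
(2393305 + F) + E(K(-40), 384) = (2393305 + 893) + (-1 + 384**2) = 2394198 + (-1 + 147456) = 2394198 + 147455 = 2541653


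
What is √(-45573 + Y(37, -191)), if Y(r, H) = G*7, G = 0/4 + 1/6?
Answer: I*√1640586/6 ≈ 213.48*I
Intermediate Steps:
G = ⅙ (G = 0*(¼) + 1*(⅙) = 0 + ⅙ = ⅙ ≈ 0.16667)
Y(r, H) = 7/6 (Y(r, H) = (⅙)*7 = 7/6)
√(-45573 + Y(37, -191)) = √(-45573 + 7/6) = √(-273431/6) = I*√1640586/6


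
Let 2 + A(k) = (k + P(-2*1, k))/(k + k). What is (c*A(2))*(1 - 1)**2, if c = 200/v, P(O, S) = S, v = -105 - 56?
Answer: 0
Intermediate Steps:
v = -161
A(k) = -1 (A(k) = -2 + (k + k)/(k + k) = -2 + (2*k)/((2*k)) = -2 + (2*k)*(1/(2*k)) = -2 + 1 = -1)
c = -200/161 (c = 200/(-161) = 200*(-1/161) = -200/161 ≈ -1.2422)
(c*A(2))*(1 - 1)**2 = (-200/161*(-1))*(1 - 1)**2 = (200/161)*0**2 = (200/161)*0 = 0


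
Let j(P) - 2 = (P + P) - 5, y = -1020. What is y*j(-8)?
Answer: 19380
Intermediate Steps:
j(P) = -3 + 2*P (j(P) = 2 + ((P + P) - 5) = 2 + (2*P - 5) = 2 + (-5 + 2*P) = -3 + 2*P)
y*j(-8) = -1020*(-3 + 2*(-8)) = -1020*(-3 - 16) = -1020*(-19) = 19380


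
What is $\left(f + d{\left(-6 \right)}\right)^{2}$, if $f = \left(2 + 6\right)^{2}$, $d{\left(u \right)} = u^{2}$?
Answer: $10000$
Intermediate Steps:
$f = 64$ ($f = 8^{2} = 64$)
$\left(f + d{\left(-6 \right)}\right)^{2} = \left(64 + \left(-6\right)^{2}\right)^{2} = \left(64 + 36\right)^{2} = 100^{2} = 10000$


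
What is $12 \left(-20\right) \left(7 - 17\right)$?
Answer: $2400$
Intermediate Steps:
$12 \left(-20\right) \left(7 - 17\right) = - 240 \left(7 - 17\right) = \left(-240\right) \left(-10\right) = 2400$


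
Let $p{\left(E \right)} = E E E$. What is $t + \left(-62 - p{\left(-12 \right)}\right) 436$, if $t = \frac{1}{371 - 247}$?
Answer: $\frac{90070625}{124} \approx 7.2638 \cdot 10^{5}$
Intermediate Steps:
$p{\left(E \right)} = E^{3}$ ($p{\left(E \right)} = E^{2} E = E^{3}$)
$t = \frac{1}{124} \approx 0.0080645$
$t + \left(-62 - p{\left(-12 \right)}\right) 436 = \frac{1}{124} + \left(-62 - \left(-12\right)^{3}\right) 436 = \frac{1}{124} + \left(-62 - -1728\right) 436 = \frac{1}{124} + \left(-62 + 1728\right) 436 = \frac{1}{124} + 1666 \cdot 436 = \frac{1}{124} + 726376 = \frac{90070625}{124}$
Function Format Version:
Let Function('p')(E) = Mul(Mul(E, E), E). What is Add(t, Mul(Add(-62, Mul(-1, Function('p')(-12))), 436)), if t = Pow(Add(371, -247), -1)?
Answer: Rational(90070625, 124) ≈ 7.2638e+5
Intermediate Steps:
Function('p')(E) = Pow(E, 3) (Function('p')(E) = Mul(Pow(E, 2), E) = Pow(E, 3))
t = Rational(1, 124) (t = Pow(124, -1) = Rational(1, 124) ≈ 0.0080645)
Add(t, Mul(Add(-62, Mul(-1, Function('p')(-12))), 436)) = Add(Rational(1, 124), Mul(Add(-62, Mul(-1, Pow(-12, 3))), 436)) = Add(Rational(1, 124), Mul(Add(-62, Mul(-1, -1728)), 436)) = Add(Rational(1, 124), Mul(Add(-62, 1728), 436)) = Add(Rational(1, 124), Mul(1666, 436)) = Add(Rational(1, 124), 726376) = Rational(90070625, 124)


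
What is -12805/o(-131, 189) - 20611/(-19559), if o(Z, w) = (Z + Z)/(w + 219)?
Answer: 51095111021/2562229 ≈ 19942.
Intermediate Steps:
o(Z, w) = 2*Z/(219 + w) (o(Z, w) = (2*Z)/(219 + w) = 2*Z/(219 + w))
-12805/o(-131, 189) - 20611/(-19559) = -12805/(2*(-131)/(219 + 189)) - 20611/(-19559) = -12805/(2*(-131)/408) - 20611*(-1/19559) = -12805/(2*(-131)*(1/408)) + 20611/19559 = -12805/(-131/204) + 20611/19559 = -12805*(-204/131) + 20611/19559 = 2612220/131 + 20611/19559 = 51095111021/2562229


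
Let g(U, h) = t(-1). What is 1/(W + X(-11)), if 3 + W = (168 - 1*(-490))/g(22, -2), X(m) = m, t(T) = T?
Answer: -1/672 ≈ -0.0014881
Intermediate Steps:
g(U, h) = -1
W = -661 (W = -3 + (168 - 1*(-490))/(-1) = -3 + (168 + 490)*(-1) = -3 + 658*(-1) = -3 - 658 = -661)
1/(W + X(-11)) = 1/(-661 - 11) = 1/(-672) = -1/672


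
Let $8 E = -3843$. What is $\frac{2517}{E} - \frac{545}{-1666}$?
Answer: $- \frac{1497721}{304878} \approx -4.9125$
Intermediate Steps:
$E = - \frac{3843}{8}$ ($E = \frac{1}{8} \left(-3843\right) = - \frac{3843}{8} \approx -480.38$)
$\frac{2517}{E} - \frac{545}{-1666} = \frac{2517}{- \frac{3843}{8}} - \frac{545}{-1666} = 2517 \left(- \frac{8}{3843}\right) - - \frac{545}{1666} = - \frac{6712}{1281} + \frac{545}{1666} = - \frac{1497721}{304878}$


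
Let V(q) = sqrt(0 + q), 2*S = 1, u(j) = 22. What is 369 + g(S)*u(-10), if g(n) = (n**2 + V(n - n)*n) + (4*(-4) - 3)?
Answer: -87/2 ≈ -43.500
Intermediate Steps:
S = 1/2 (S = (1/2)*1 = 1/2 ≈ 0.50000)
V(q) = sqrt(q)
g(n) = -19 + n**2 (g(n) = (n**2 + sqrt(n - n)*n) + (4*(-4) - 3) = (n**2 + sqrt(0)*n) + (-16 - 3) = (n**2 + 0*n) - 19 = (n**2 + 0) - 19 = n**2 - 19 = -19 + n**2)
369 + g(S)*u(-10) = 369 + (-19 + (1/2)**2)*22 = 369 + (-19 + 1/4)*22 = 369 - 75/4*22 = 369 - 825/2 = -87/2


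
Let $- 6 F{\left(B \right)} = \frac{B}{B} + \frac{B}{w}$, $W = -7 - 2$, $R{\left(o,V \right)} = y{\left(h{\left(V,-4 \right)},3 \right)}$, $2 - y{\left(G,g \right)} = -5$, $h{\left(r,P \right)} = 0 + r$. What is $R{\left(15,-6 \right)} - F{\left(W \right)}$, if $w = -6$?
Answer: $\frac{89}{12} \approx 7.4167$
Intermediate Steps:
$h{\left(r,P \right)} = r$
$y{\left(G,g \right)} = 7$ ($y{\left(G,g \right)} = 2 - -5 = 2 + 5 = 7$)
$R{\left(o,V \right)} = 7$
$W = -9$ ($W = -7 - 2 = -9$)
$F{\left(B \right)} = - \frac{1}{6} + \frac{B}{36}$ ($F{\left(B \right)} = - \frac{\frac{B}{B} + \frac{B}{-6}}{6} = - \frac{1 + B \left(- \frac{1}{6}\right)}{6} = - \frac{1 - \frac{B}{6}}{6} = - \frac{1}{6} + \frac{B}{36}$)
$R{\left(15,-6 \right)} - F{\left(W \right)} = 7 - \left(- \frac{1}{6} + \frac{1}{36} \left(-9\right)\right) = 7 - \left(- \frac{1}{6} - \frac{1}{4}\right) = 7 - - \frac{5}{12} = 7 + \frac{5}{12} = \frac{89}{12}$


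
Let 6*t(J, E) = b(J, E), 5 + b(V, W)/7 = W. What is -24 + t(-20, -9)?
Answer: -121/3 ≈ -40.333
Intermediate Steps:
b(V, W) = -35 + 7*W
t(J, E) = -35/6 + 7*E/6 (t(J, E) = (-35 + 7*E)/6 = -35/6 + 7*E/6)
-24 + t(-20, -9) = -24 + (-35/6 + (7/6)*(-9)) = -24 + (-35/6 - 21/2) = -24 - 49/3 = -121/3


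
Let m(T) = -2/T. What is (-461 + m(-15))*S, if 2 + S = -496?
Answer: 1147558/5 ≈ 2.2951e+5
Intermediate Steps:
S = -498 (S = -2 - 496 = -498)
(-461 + m(-15))*S = (-461 - 2/(-15))*(-498) = (-461 - 2*(-1/15))*(-498) = (-461 + 2/15)*(-498) = -6913/15*(-498) = 1147558/5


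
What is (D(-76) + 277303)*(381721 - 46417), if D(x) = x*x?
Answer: 94917521016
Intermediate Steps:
D(x) = x**2
(D(-76) + 277303)*(381721 - 46417) = ((-76)**2 + 277303)*(381721 - 46417) = (5776 + 277303)*335304 = 283079*335304 = 94917521016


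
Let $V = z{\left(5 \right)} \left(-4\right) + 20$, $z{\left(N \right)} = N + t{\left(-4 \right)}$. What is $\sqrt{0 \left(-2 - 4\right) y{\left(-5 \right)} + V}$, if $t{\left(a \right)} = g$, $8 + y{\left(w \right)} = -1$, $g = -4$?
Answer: $4$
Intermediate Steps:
$y{\left(w \right)} = -9$ ($y{\left(w \right)} = -8 - 1 = -9$)
$t{\left(a \right)} = -4$
$z{\left(N \right)} = -4 + N$ ($z{\left(N \right)} = N - 4 = -4 + N$)
$V = 16$ ($V = \left(-4 + 5\right) \left(-4\right) + 20 = 1 \left(-4\right) + 20 = -4 + 20 = 16$)
$\sqrt{0 \left(-2 - 4\right) y{\left(-5 \right)} + V} = \sqrt{0 \left(-2 - 4\right) \left(-9\right) + 16} = \sqrt{0 \left(-6\right) \left(-9\right) + 16} = \sqrt{0 \left(-9\right) + 16} = \sqrt{0 + 16} = \sqrt{16} = 4$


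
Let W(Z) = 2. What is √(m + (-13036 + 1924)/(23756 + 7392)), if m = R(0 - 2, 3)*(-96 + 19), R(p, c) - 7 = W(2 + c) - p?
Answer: I*√51381483829/7787 ≈ 29.109*I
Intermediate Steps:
R(p, c) = 9 - p (R(p, c) = 7 + (2 - p) = 9 - p)
m = -847 (m = (9 - (0 - 2))*(-96 + 19) = (9 - 1*(-2))*(-77) = (9 + 2)*(-77) = 11*(-77) = -847)
√(m + (-13036 + 1924)/(23756 + 7392)) = √(-847 + (-13036 + 1924)/(23756 + 7392)) = √(-847 - 11112/31148) = √(-847 - 11112*1/31148) = √(-847 - 2778/7787) = √(-6598367/7787) = I*√51381483829/7787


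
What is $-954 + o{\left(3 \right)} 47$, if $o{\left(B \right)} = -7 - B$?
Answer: $-1424$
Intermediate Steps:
$-954 + o{\left(3 \right)} 47 = -954 + \left(-7 - 3\right) 47 = -954 - 470 = -1424$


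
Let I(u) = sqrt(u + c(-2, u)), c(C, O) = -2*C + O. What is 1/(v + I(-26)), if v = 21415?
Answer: 21415/458602273 - 4*I*sqrt(3)/458602273 ≈ 4.6696e-5 - 1.5107e-8*I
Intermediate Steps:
c(C, O) = O - 2*C
I(u) = sqrt(4 + 2*u) (I(u) = sqrt(u + (u - 2*(-2))) = sqrt(u + (u + 4)) = sqrt(u + (4 + u)) = sqrt(4 + 2*u))
1/(v + I(-26)) = 1/(21415 + sqrt(4 + 2*(-26))) = 1/(21415 + sqrt(4 - 52)) = 1/(21415 + sqrt(-48)) = 1/(21415 + 4*I*sqrt(3))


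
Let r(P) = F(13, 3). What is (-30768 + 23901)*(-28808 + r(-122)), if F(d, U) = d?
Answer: 197735265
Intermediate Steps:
r(P) = 13
(-30768 + 23901)*(-28808 + r(-122)) = (-30768 + 23901)*(-28808 + 13) = -6867*(-28795) = 197735265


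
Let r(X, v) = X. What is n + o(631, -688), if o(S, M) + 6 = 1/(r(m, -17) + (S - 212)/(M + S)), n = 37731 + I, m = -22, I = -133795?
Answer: -160725167/1673 ≈ -96070.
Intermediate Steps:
n = -96064 (n = 37731 - 133795 = -96064)
o(S, M) = -6 + 1/(-22 + (-212 + S)/(M + S)) (o(S, M) = -6 + 1/(-22 + (S - 212)/(M + S)) = -6 + 1/(-22 + (-212 + S)/(M + S)))
n + o(631, -688) = -96064 + (1272 + 127*631 + 133*(-688))/(-212 - 22*(-688) - 21*631) = -96064 + (1272 + 80137 - 91504)/(-212 + 15136 - 13251) = -96064 - 10095/1673 = -160725167/1673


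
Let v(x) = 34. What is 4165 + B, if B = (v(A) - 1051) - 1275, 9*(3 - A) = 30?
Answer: 1873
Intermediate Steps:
A = -⅓ (A = 3 - ⅑*30 = 3 - 10/3 = -⅓ ≈ -0.33333)
B = -2292 (B = (34 - 1051) - 1275 = -1017 - 1275 = -2292)
4165 + B = 4165 - 2292 = 1873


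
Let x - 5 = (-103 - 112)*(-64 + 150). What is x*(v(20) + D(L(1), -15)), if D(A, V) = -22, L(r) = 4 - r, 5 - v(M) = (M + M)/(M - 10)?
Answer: 388185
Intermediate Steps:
x = -18485 (x = 5 + (-103 - 112)*(-64 + 150) = 5 - 215*86 = 5 - 18490 = -18485)
v(M) = 5 - 2*M/(-10 + M) (v(M) = 5 - (M + M)/(M - 10) = 5 - 2*M/(-10 + M))
x*(v(20) + D(L(1), -15)) = -18485*((-50 + 3*20)/(-10 + 20) - 22) = -18485*((-50 + 60)/10 - 22) = -18485*((⅒)*10 - 22) = -18485*(1 - 22) = -18485*(-21) = 388185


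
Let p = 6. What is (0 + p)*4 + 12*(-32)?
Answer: -360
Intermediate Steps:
(0 + p)*4 + 12*(-32) = (0 + 6)*4 + 12*(-32) = 6*4 - 384 = 24 - 384 = -360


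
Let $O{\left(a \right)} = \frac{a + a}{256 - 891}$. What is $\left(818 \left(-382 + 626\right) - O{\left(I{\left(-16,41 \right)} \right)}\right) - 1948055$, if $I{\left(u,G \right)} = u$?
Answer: $- \frac{1110274037}{635} \approx -1.7485 \cdot 10^{6}$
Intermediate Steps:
$O{\left(a \right)} = - \frac{2 a}{635}$ ($O{\left(a \right)} = \frac{2 a}{-635} = 2 a \left(- \frac{1}{635}\right) = - \frac{2 a}{635}$)
$\left(818 \left(-382 + 626\right) - O{\left(I{\left(-16,41 \right)} \right)}\right) - 1948055 = \left(818 \left(-382 + 626\right) - \left(- \frac{2}{635}\right) \left(-16\right)\right) - 1948055 = \left(818 \cdot 244 - \frac{32}{635}\right) - 1948055 = \left(199592 - \frac{32}{635}\right) - 1948055 = \frac{126740888}{635} - 1948055 = - \frac{1110274037}{635}$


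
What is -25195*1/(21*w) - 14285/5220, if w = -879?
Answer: -326343/237916 ≈ -1.3717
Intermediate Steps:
-25195*1/(21*w) - 14285/5220 = -25195/((-879*21)) - 14285/5220 = -25195/(-18459) - 14285*1/5220 = -25195*(-1/18459) - 2857/1044 = 25195/18459 - 2857/1044 = -326343/237916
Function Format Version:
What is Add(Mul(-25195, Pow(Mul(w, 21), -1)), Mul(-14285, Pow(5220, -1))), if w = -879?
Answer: Rational(-326343, 237916) ≈ -1.3717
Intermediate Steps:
Add(Mul(-25195, Pow(Mul(w, 21), -1)), Mul(-14285, Pow(5220, -1))) = Add(Mul(-25195, Pow(Mul(-879, 21), -1)), Mul(-14285, Pow(5220, -1))) = Add(Mul(-25195, Pow(-18459, -1)), Mul(-14285, Rational(1, 5220))) = Add(Mul(-25195, Rational(-1, 18459)), Rational(-2857, 1044)) = Add(Rational(25195, 18459), Rational(-2857, 1044)) = Rational(-326343, 237916)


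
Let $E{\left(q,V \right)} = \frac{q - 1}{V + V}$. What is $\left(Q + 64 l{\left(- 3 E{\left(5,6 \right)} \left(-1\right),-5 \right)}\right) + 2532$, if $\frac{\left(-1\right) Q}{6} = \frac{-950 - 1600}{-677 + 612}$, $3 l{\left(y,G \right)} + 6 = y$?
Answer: $\frac{85408}{39} \approx 2189.9$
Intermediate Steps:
$E{\left(q,V \right)} = \frac{-1 + q}{2 V}$
$l{\left(y,G \right)} = -2 + \frac{y}{3}$
$Q = - \frac{3060}{13}$ ($Q = - 6 \frac{-950 - 1600}{-677 + 612} = - 6 \left(- \frac{2550}{-65}\right) = - 6 \left(\left(-2550\right) \left(- \frac{1}{65}\right)\right) = \left(-6\right) \frac{510}{13} = - \frac{3060}{13} \approx -235.38$)
$\left(Q + 64 l{\left(- 3 E{\left(5,6 \right)} \left(-1\right),-5 \right)}\right) + 2532 = \left(- \frac{3060}{13} + 64 \left(-2 + \frac{- 3 \frac{-1 + 5}{2 \cdot 6} \left(-1\right)}{3}\right)\right) + 2532 = \left(- \frac{3060}{13} + 64 \left(-2 + \frac{- 3 \cdot \frac{1}{2} \cdot \frac{1}{6} \cdot 4 \left(-1\right)}{3}\right)\right) + 2532 = \left(- \frac{3060}{13} + 64 \left(-2 + \frac{\left(-3\right) \frac{1}{3} \left(-1\right)}{3}\right)\right) + 2532 = \left(- \frac{3060}{13} + 64 \left(-2 + \frac{\left(-1\right) \left(-1\right)}{3}\right)\right) + 2532 = \left(- \frac{3060}{13} + 64 \left(-2 + \frac{1}{3} \cdot 1\right)\right) + 2532 = \left(- \frac{3060}{13} + 64 \left(-2 + \frac{1}{3}\right)\right) + 2532 = \left(- \frac{3060}{13} + 64 \left(- \frac{5}{3}\right)\right) + 2532 = \left(- \frac{3060}{13} - \frac{320}{3}\right) + 2532 = - \frac{13340}{39} + 2532 = \frac{85408}{39}$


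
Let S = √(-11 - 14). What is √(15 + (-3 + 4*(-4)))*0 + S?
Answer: 5*I ≈ 5.0*I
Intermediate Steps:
S = 5*I (S = √(-25) = 5*I ≈ 5.0*I)
√(15 + (-3 + 4*(-4)))*0 + S = √(15 + (-3 + 4*(-4)))*0 + 5*I = √(15 + (-3 - 16))*0 + 5*I = √(15 - 19)*0 + 5*I = √(-4)*0 + 5*I = (2*I)*0 + 5*I = 0 + 5*I = 5*I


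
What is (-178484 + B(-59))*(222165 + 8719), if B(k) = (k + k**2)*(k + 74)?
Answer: -29357824136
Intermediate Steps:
B(k) = (74 + k)*(k + k**2) (B(k) = (k + k**2)*(74 + k) = (74 + k)*(k + k**2))
(-178484 + B(-59))*(222165 + 8719) = (-178484 - 59*(74 + (-59)**2 + 75*(-59)))*(222165 + 8719) = (-178484 - 59*(74 + 3481 - 4425))*230884 = (-178484 - 59*(-870))*230884 = (-178484 + 51330)*230884 = -127154*230884 = -29357824136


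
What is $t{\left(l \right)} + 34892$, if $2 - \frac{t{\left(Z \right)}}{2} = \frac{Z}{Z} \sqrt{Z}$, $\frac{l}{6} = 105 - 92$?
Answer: $34896 - 2 \sqrt{78} \approx 34878.0$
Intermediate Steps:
$l = 78$ ($l = 6 \left(105 - 92\right) = 6 \cdot 13 = 78$)
$t{\left(Z \right)} = 4 - 2 \sqrt{Z}$ ($t{\left(Z \right)} = 4 - 2 \frac{Z}{Z} \sqrt{Z} = 4 - 2 \cdot 1 \sqrt{Z} = 4 - 2 \sqrt{Z}$)
$t{\left(l \right)} + 34892 = \left(4 - 2 \sqrt{78}\right) + 34892 = 34896 - 2 \sqrt{78}$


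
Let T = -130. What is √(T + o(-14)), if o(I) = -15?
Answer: I*√145 ≈ 12.042*I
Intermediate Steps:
√(T + o(-14)) = √(-130 - 15) = √(-145) = I*√145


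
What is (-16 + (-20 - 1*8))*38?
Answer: -1672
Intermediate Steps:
(-16 + (-20 - 1*8))*38 = (-16 + (-20 - 8))*38 = (-16 - 28)*38 = -44*38 = -1672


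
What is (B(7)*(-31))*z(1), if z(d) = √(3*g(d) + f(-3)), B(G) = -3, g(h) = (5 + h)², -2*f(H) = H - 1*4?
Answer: 93*√446/2 ≈ 982.02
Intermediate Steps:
f(H) = 2 - H/2 (f(H) = -(H - 1*4)/2 = -(H - 4)/2 = -(-4 + H)/2 = 2 - H/2)
z(d) = √(7/2 + 3*(5 + d)²) (z(d) = √(3*(5 + d)² + (2 - ½*(-3))) = √(3*(5 + d)² + (2 + 3/2)) = √(3*(5 + d)² + 7/2) = √(7/2 + 3*(5 + d)²))
(B(7)*(-31))*z(1) = (-3*(-31))*(√(14 + 12*(5 + 1)²)/2) = 93*(√(14 + 12*6²)/2) = 93*(√(14 + 12*36)/2) = 93*(√(14 + 432)/2) = 93*(√446/2) = 93*√446/2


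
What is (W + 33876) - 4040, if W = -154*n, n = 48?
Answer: 22444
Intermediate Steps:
W = -7392 (W = -154*48 = -7392)
(W + 33876) - 4040 = (-7392 + 33876) - 4040 = 26484 - 4040 = 22444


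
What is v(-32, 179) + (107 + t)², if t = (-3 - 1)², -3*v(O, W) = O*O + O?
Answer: 44395/3 ≈ 14798.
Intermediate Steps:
v(O, W) = -O/3 - O²/3 (v(O, W) = -(O*O + O)/3 = -(O² + O)/3 = -(O + O²)/3 = -O/3 - O²/3)
t = 16 (t = (-4)² = 16)
v(-32, 179) + (107 + t)² = -⅓*(-32)*(1 - 32) + (107 + 16)² = -⅓*(-32)*(-31) + 123² = -992/3 + 15129 = 44395/3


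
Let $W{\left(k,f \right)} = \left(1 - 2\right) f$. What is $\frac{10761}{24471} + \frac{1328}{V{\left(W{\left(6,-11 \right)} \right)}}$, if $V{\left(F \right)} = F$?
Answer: $\frac{10871953}{89727} \approx 121.17$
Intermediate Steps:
$W{\left(k,f \right)} = - f$
$\frac{10761}{24471} + \frac{1328}{V{\left(W{\left(6,-11 \right)} \right)}} = \frac{10761}{24471} + \frac{1328}{\left(-1\right) \left(-11\right)} = 10761 \cdot \frac{1}{24471} + \frac{1328}{11} = \frac{3587}{8157} + 1328 \cdot \frac{1}{11} = \frac{3587}{8157} + \frac{1328}{11} = \frac{10871953}{89727}$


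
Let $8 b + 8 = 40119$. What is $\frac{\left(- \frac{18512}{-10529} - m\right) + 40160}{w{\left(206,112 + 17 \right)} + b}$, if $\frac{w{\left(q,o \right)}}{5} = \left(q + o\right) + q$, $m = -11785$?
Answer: $\frac{4375579336}{650176279} \approx 6.7298$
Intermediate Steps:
$b = \frac{40111}{8}$ ($b = -1 + \frac{1}{8} \cdot 40119 = -1 + \frac{40119}{8} = \frac{40111}{8} \approx 5013.9$)
$w{\left(q,o \right)} = 5 o + 10 q$ ($w{\left(q,o \right)} = 5 \left(\left(q + o\right) + q\right) = 5 \left(\left(o + q\right) + q\right) = 5 \left(o + 2 q\right) = 5 o + 10 q$)
$\frac{\left(- \frac{18512}{-10529} - m\right) + 40160}{w{\left(206,112 + 17 \right)} + b} = \frac{\left(- \frac{18512}{-10529} - -11785\right) + 40160}{\left(5 \left(112 + 17\right) + 10 \cdot 206\right) + \frac{40111}{8}} = \frac{\left(\left(-18512\right) \left(- \frac{1}{10529}\right) + 11785\right) + 40160}{\left(5 \cdot 129 + 2060\right) + \frac{40111}{8}} = \frac{\left(\frac{18512}{10529} + 11785\right) + 40160}{\left(645 + 2060\right) + \frac{40111}{8}} = \frac{\frac{124102777}{10529} + 40160}{2705 + \frac{40111}{8}} = \frac{546947417}{10529 \cdot \frac{61751}{8}} = \frac{546947417}{10529} \cdot \frac{8}{61751} = \frac{4375579336}{650176279}$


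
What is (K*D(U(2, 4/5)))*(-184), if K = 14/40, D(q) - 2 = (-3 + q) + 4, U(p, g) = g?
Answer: -6118/25 ≈ -244.72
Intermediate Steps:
D(q) = 3 + q (D(q) = 2 + ((-3 + q) + 4) = 2 + (1 + q) = 3 + q)
K = 7/20 (K = 14*(1/40) = 7/20 ≈ 0.35000)
(K*D(U(2, 4/5)))*(-184) = (7*(3 + 4/5)/20)*(-184) = (7*(3 + 4*(⅕))/20)*(-184) = (7*(3 + ⅘)/20)*(-184) = ((7/20)*(19/5))*(-184) = (133/100)*(-184) = -6118/25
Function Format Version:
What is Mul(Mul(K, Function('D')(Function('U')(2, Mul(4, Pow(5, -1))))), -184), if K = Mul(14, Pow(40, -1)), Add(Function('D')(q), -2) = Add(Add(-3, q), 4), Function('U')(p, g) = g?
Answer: Rational(-6118, 25) ≈ -244.72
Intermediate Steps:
Function('D')(q) = Add(3, q) (Function('D')(q) = Add(2, Add(Add(-3, q), 4)) = Add(2, Add(1, q)) = Add(3, q))
K = Rational(7, 20) (K = Mul(14, Rational(1, 40)) = Rational(7, 20) ≈ 0.35000)
Mul(Mul(K, Function('D')(Function('U')(2, Mul(4, Pow(5, -1))))), -184) = Mul(Mul(Rational(7, 20), Add(3, Mul(4, Pow(5, -1)))), -184) = Mul(Mul(Rational(7, 20), Add(3, Mul(4, Rational(1, 5)))), -184) = Mul(Mul(Rational(7, 20), Add(3, Rational(4, 5))), -184) = Mul(Mul(Rational(7, 20), Rational(19, 5)), -184) = Mul(Rational(133, 100), -184) = Rational(-6118, 25)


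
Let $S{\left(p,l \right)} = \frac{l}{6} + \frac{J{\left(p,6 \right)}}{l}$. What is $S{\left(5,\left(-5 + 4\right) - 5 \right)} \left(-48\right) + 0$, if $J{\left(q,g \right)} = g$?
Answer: $96$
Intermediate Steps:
$S{\left(p,l \right)} = \frac{6}{l} + \frac{l}{6}$ ($S{\left(p,l \right)} = \frac{l}{6} + \frac{6}{l} = \frac{6}{l} + \frac{l}{6}$)
$S{\left(5,\left(-5 + 4\right) - 5 \right)} \left(-48\right) + 0 = \left(\frac{6}{\left(-5 + 4\right) - 5} + \frac{\left(-5 + 4\right) - 5}{6}\right) \left(-48\right) + 0 = \left(\frac{6}{-1 - 5} + \frac{-1 - 5}{6}\right) \left(-48\right) + 0 = \left(\frac{6}{-6} + \frac{1}{6} \left(-6\right)\right) \left(-48\right) + 0 = \left(6 \left(- \frac{1}{6}\right) - 1\right) \left(-48\right) + 0 = \left(-1 - 1\right) \left(-48\right) + 0 = \left(-2\right) \left(-48\right) + 0 = 96 + 0 = 96$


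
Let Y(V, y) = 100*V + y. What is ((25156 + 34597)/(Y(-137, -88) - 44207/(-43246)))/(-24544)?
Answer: 1292039119/7316954698352 ≈ 0.00017658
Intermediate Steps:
Y(V, y) = y + 100*V
((25156 + 34597)/(Y(-137, -88) - 44207/(-43246)))/(-24544) = ((25156 + 34597)/((-88 + 100*(-137)) - 44207/(-43246)))/(-24544) = (59753/((-88 - 13700) - 44207*(-1/43246)))*(-1/24544) = (59753/(-13788 + 44207/43246))*(-1/24544) = (59753/(-596231641/43246))*(-1/24544) = (59753*(-43246/596231641))*(-1/24544) = -2584078238/596231641*(-1/24544) = 1292039119/7316954698352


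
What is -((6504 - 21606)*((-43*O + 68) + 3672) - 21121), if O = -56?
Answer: 92868217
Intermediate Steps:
-((6504 - 21606)*((-43*O + 68) + 3672) - 21121) = -((6504 - 21606)*((-43*(-56) + 68) + 3672) - 21121) = -(-15102*((2408 + 68) + 3672) - 21121) = -(-15102*(2476 + 3672) - 21121) = -(-15102*6148 - 21121) = -(-92847096 - 21121) = -1*(-92868217) = 92868217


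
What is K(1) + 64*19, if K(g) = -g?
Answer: 1215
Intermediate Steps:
K(1) + 64*19 = -1*1 + 64*19 = -1 + 1216 = 1215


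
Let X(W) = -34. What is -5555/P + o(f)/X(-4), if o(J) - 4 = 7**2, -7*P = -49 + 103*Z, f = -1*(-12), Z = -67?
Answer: -84522/11815 ≈ -7.1538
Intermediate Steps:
f = 12
P = 6950/7 (P = -(-49 + 103*(-67))/7 = -(-49 - 6901)/7 = -1/7*(-6950) = 6950/7 ≈ 992.86)
o(J) = 53 (o(J) = 4 + 7**2 = 4 + 49 = 53)
-5555/P + o(f)/X(-4) = -5555/6950/7 + 53/(-34) = -5555*7/6950 + 53*(-1/34) = -7777/1390 - 53/34 = -84522/11815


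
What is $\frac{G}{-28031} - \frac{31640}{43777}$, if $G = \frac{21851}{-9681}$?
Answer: $- \frac{8585130460813}{11879681795247} \approx -0.72267$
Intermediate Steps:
$G = - \frac{21851}{9681}$ ($G = 21851 \left(- \frac{1}{9681}\right) = - \frac{21851}{9681} \approx -2.2571$)
$\frac{G}{-28031} - \frac{31640}{43777} = - \frac{21851}{9681 \left(-28031\right)} - \frac{31640}{43777} = \left(- \frac{21851}{9681}\right) \left(- \frac{1}{28031}\right) - \frac{31640}{43777} = \frac{21851}{271368111} - \frac{31640}{43777} = - \frac{8585130460813}{11879681795247}$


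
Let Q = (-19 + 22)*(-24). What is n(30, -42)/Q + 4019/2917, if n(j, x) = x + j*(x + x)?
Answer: 1293787/35004 ≈ 36.961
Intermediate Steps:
Q = -72 (Q = 3*(-24) = -72)
n(j, x) = x + 2*j*x (n(j, x) = x + j*(2*x) = x + 2*j*x)
n(30, -42)/Q + 4019/2917 = -42*(1 + 2*30)/(-72) + 4019/2917 = -42*(1 + 60)*(-1/72) + 4019*(1/2917) = -42*61*(-1/72) + 4019/2917 = -2562*(-1/72) + 4019/2917 = 427/12 + 4019/2917 = 1293787/35004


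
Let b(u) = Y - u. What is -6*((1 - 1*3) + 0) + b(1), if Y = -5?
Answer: 6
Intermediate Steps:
b(u) = -5 - u
-6*((1 - 1*3) + 0) + b(1) = -6*((1 - 1*3) + 0) + (-5 - 1*1) = -6*((1 - 3) + 0) + (-5 - 1) = -6*(-2 + 0) - 6 = -6*(-2) - 6 = 12 - 6 = 6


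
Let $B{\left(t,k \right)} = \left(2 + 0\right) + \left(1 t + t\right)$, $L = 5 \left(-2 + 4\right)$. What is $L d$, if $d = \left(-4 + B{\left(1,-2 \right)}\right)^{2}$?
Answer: $0$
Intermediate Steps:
$L = 10$ ($L = 5 \cdot 2 = 10$)
$B{\left(t,k \right)} = 2 + 2 t$ ($B{\left(t,k \right)} = 2 + \left(t + t\right) = 2 + 2 t$)
$d = 0$ ($d = \left(-4 + \left(2 + 2 \cdot 1\right)\right)^{2} = \left(-4 + \left(2 + 2\right)\right)^{2} = \left(-4 + 4\right)^{2} = 0^{2} = 0$)
$L d = 10 \cdot 0 = 0$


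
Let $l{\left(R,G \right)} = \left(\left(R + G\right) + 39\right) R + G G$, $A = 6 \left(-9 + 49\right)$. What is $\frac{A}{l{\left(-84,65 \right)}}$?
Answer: $\frac{48}{509} \approx 0.094303$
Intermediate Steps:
$A = 240$ ($A = 6 \cdot 40 = 240$)
$l{\left(R,G \right)} = G^{2} + R \left(39 + G + R\right)$ ($l{\left(R,G \right)} = \left(\left(G + R\right) + 39\right) R + G^{2} = \left(39 + G + R\right) R + G^{2} = R \left(39 + G + R\right) + G^{2} = G^{2} + R \left(39 + G + R\right)$)
$\frac{A}{l{\left(-84,65 \right)}} = \frac{240}{65^{2} + \left(-84\right)^{2} + 39 \left(-84\right) + 65 \left(-84\right)} = \frac{240}{4225 + 7056 - 3276 - 5460} = \frac{240}{2545} = 240 \cdot \frac{1}{2545} = \frac{48}{509}$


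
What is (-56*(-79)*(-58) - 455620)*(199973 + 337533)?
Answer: -382818223272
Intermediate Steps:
(-56*(-79)*(-58) - 455620)*(199973 + 337533) = (4424*(-58) - 455620)*537506 = (-256592 - 455620)*537506 = -712212*537506 = -382818223272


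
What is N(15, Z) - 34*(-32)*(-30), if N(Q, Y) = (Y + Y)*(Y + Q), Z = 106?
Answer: -6988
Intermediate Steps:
N(Q, Y) = 2*Y*(Q + Y) (N(Q, Y) = (2*Y)*(Q + Y) = 2*Y*(Q + Y))
N(15, Z) - 34*(-32)*(-30) = 2*106*(15 + 106) - 34*(-32)*(-30) = 2*106*121 + 1088*(-30) = 25652 - 32640 = -6988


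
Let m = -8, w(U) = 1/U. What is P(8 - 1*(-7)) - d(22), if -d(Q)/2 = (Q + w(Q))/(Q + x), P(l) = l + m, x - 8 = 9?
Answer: 3488/429 ≈ 8.1305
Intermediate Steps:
x = 17 (x = 8 + 9 = 17)
P(l) = -8 + l (P(l) = l - 8 = -8 + l)
d(Q) = -2*(Q + 1/Q)/(17 + Q) (d(Q) = -2*(Q + 1/Q)/(Q + 17) = -2*(Q + 1/Q)/(17 + Q))
P(8 - 1*(-7)) - d(22) = (-8 + (8 - 1*(-7))) - 2*(-1 - 1*22²)/(22*(17 + 22)) = (-8 + (8 + 7)) - 2*(-1 - 1*484)/(22*39) = (-8 + 15) - 2*(-1 - 484)/(22*39) = 7 - 2*(-485)/(22*39) = 7 - 1*(-485/429) = 7 + 485/429 = 3488/429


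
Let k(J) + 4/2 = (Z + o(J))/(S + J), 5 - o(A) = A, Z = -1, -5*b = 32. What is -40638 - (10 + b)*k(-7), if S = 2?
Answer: -1015572/25 ≈ -40623.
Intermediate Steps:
b = -32/5 (b = -1/5*32 = -32/5 ≈ -6.4000)
o(A) = 5 - A
k(J) = -2 + (4 - J)/(2 + J) (k(J) = -2 + (-1 + (5 - J))/(2 + J) = -2 + (4 - J)/(2 + J))
-40638 - (10 + b)*k(-7) = -40638 - (10 - 32/5)*(-3*(-7)/(2 - 7)) = -40638 - 18*(-3*(-7)/(-5))/5 = -40638 - 18*(-3*(-7)*(-1/5))/5 = -40638 - 18*(-21)/(5*5) = -40638 - 1*(-378/25) = -40638 + 378/25 = -1015572/25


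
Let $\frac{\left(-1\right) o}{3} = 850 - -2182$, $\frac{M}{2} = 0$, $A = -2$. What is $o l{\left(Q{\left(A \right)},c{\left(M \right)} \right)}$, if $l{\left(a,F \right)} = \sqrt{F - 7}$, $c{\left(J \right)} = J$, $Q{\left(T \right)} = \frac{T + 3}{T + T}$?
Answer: $- 9096 i \sqrt{7} \approx - 24066.0 i$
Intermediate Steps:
$M = 0$ ($M = 2 \cdot 0 = 0$)
$Q{\left(T \right)} = \frac{3 + T}{2 T}$
$l{\left(a,F \right)} = \sqrt{-7 + F}$
$o = -9096$ ($o = - 3 \left(850 - -2182\right) = - 3 \left(850 + 2182\right) = \left(-3\right) 3032 = -9096$)
$o l{\left(Q{\left(A \right)},c{\left(M \right)} \right)} = - 9096 \sqrt{-7 + 0} = - 9096 \sqrt{-7} = - 9096 i \sqrt{7}$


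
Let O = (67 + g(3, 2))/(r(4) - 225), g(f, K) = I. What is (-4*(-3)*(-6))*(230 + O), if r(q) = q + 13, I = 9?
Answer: -214938/13 ≈ -16534.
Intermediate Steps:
g(f, K) = 9
r(q) = 13 + q
O = -19/52 (O = (67 + 9)/((13 + 4) - 225) = 76/(17 - 225) = 76/(-208) = 76*(-1/208) = -19/52 ≈ -0.36538)
(-4*(-3)*(-6))*(230 + O) = (-4*(-3)*(-6))*(230 - 19/52) = (12*(-6))*(11941/52) = -72*11941/52 = -214938/13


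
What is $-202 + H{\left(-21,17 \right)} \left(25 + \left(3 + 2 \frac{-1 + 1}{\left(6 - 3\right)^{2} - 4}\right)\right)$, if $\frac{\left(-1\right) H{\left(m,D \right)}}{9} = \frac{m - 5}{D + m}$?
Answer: $-1840$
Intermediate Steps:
$H{\left(m,D \right)} = - \frac{9 \left(-5 + m\right)}{D + m}$ ($H{\left(m,D \right)} = - 9 \frac{m - 5}{D + m} = - 9 \frac{-5 + m}{D + m} = - \frac{9 \left(-5 + m\right)}{D + m}$)
$-202 + H{\left(-21,17 \right)} \left(25 + \left(3 + 2 \frac{-1 + 1}{\left(6 - 3\right)^{2} - 4}\right)\right) = -202 + \frac{9 \left(5 - -21\right)}{17 - 21} \left(25 + \left(3 + 2 \frac{-1 + 1}{\left(6 - 3\right)^{2} - 4}\right)\right) = -202 + \frac{9 \left(5 + 21\right)}{-4} \left(25 + \left(3 + 2 \frac{0}{3^{2} - 4}\right)\right) = -202 + 9 \left(- \frac{1}{4}\right) 26 \left(25 + \left(3 + 2 \frac{0}{9 - 4}\right)\right) = -202 - \frac{117 \left(25 + \left(3 + 2 \cdot \frac{0}{5}\right)\right)}{2} = -202 - \frac{117 \left(25 + \left(3 + 2 \cdot 0 \cdot \frac{1}{5}\right)\right)}{2} = -202 - \frac{117 \left(25 + \left(3 + 2 \cdot 0\right)\right)}{2} = -202 - \frac{117 \left(25 + \left(3 + 0\right)\right)}{2} = -202 - \frac{117 \left(25 + 3\right)}{2} = -202 - 1638 = -1840$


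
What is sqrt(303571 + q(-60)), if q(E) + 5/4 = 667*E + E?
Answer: sqrt(1053959)/2 ≈ 513.31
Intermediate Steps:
q(E) = -5/4 + 668*E (q(E) = -5/4 + (667*E + E) = -5/4 + 668*E)
sqrt(303571 + q(-60)) = sqrt(303571 + (-5/4 + 668*(-60))) = sqrt(303571 + (-5/4 - 40080)) = sqrt(303571 - 160325/4) = sqrt(1053959/4) = sqrt(1053959)/2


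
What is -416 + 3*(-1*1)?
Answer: -419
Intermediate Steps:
-416 + 3*(-1*1) = -416 + 3*(-1) = -416 - 3 = -419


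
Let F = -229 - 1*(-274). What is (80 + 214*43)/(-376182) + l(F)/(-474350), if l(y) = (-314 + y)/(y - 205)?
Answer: -117427977493/4758451512000 ≈ -0.024678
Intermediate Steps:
F = 45 (F = -229 + 274 = 45)
l(y) = (-314 + y)/(-205 + y)
(80 + 214*43)/(-376182) + l(F)/(-474350) = (80 + 214*43)/(-376182) + ((-314 + 45)/(-205 + 45))/(-474350) = (80 + 9202)*(-1/376182) + (-269/(-160))*(-1/474350) = 9282*(-1/376182) - 1/160*(-269)*(-1/474350) = -1547/62697 + (269/160)*(-1/474350) = -1547/62697 - 269/75896000 = -117427977493/4758451512000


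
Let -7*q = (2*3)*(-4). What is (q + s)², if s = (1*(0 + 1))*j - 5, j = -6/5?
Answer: 9409/1225 ≈ 7.6808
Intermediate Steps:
j = -6/5 (j = -6*⅕ = -6/5 ≈ -1.2000)
q = 24/7 (q = -2*3*(-4)/7 = -6*(-4)/7 = -⅐*(-24) = 24/7 ≈ 3.4286)
s = -31/5 (s = (1*(0 + 1))*(-6/5) - 5 = (1*1)*(-6/5) - 5 = 1*(-6/5) - 5 = -6/5 - 5 = -31/5 ≈ -6.2000)
(q + s)² = (24/7 - 31/5)² = (-97/35)² = 9409/1225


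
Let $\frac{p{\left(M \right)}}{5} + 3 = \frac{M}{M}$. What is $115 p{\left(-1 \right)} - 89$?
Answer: $-1239$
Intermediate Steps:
$p{\left(M \right)} = -10$ ($p{\left(M \right)} = -15 + 5 \frac{M}{M} = -15 + 5 \cdot 1 = -15 + 5 = -10$)
$115 p{\left(-1 \right)} - 89 = 115 \left(-10\right) - 89 = -1150 - 89 = -1239$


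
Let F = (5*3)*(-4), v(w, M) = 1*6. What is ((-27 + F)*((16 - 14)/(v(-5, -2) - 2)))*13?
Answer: -1131/2 ≈ -565.50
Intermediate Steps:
v(w, M) = 6
F = -60 (F = 15*(-4) = -60)
((-27 + F)*((16 - 14)/(v(-5, -2) - 2)))*13 = ((-27 - 60)*((16 - 14)/(6 - 2)))*13 = -174/4*13 = -87*½*13 = -87/2*13 = -1131/2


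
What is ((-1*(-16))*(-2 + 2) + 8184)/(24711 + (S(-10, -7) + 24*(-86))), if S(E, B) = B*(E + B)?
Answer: 4092/11383 ≈ 0.35948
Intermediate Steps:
S(E, B) = B*(B + E)
((-1*(-16))*(-2 + 2) + 8184)/(24711 + (S(-10, -7) + 24*(-86))) = ((-1*(-16))*(-2 + 2) + 8184)/(24711 + (-7*(-7 - 10) + 24*(-86))) = (16*0 + 8184)/(24711 + (-7*(-17) - 2064)) = (0 + 8184)/(24711 + (119 - 2064)) = 8184/(24711 - 1945) = 8184/22766 = 8184*(1/22766) = 4092/11383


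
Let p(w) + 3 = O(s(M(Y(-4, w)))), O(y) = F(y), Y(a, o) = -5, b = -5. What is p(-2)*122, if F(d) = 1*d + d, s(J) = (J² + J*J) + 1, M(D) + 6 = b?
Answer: 58926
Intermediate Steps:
M(D) = -11 (M(D) = -6 - 5 = -11)
s(J) = 1 + 2*J² (s(J) = (J² + J²) + 1 = 2*J² + 1 = 1 + 2*J²)
F(d) = 2*d (F(d) = d + d = 2*d)
O(y) = 2*y
p(w) = 483 (p(w) = -3 + 2*(1 + 2*(-11)²) = -3 + 2*(1 + 2*121) = -3 + 2*(1 + 242) = -3 + 2*243 = -3 + 486 = 483)
p(-2)*122 = 483*122 = 58926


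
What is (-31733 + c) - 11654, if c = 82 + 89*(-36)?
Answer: -46509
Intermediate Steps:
c = -3122 (c = 82 - 3204 = -3122)
(-31733 + c) - 11654 = (-31733 - 3122) - 11654 = -34855 - 11654 = -46509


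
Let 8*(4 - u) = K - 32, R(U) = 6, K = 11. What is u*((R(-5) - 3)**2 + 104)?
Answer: 5989/8 ≈ 748.63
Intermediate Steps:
u = 53/8 (u = 4 - (11 - 32)/8 = 4 - 1/8*(-21) = 4 + 21/8 = 53/8 ≈ 6.6250)
u*((R(-5) - 3)**2 + 104) = 53*((6 - 3)**2 + 104)/8 = 53*(3**2 + 104)/8 = 53*(9 + 104)/8 = (53/8)*113 = 5989/8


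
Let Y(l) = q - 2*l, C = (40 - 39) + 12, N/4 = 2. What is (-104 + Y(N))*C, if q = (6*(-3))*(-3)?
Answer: -858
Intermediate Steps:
N = 8 (N = 4*2 = 8)
C = 13 (C = 1 + 12 = 13)
q = 54 (q = -18*(-3) = 54)
Y(l) = 54 - 2*l
(-104 + Y(N))*C = (-104 + (54 - 2*8))*13 = (-104 + (54 - 16))*13 = (-104 + 38)*13 = -66*13 = -858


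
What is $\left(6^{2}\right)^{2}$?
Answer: $1296$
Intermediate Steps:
$\left(6^{2}\right)^{2} = 36^{2} = 1296$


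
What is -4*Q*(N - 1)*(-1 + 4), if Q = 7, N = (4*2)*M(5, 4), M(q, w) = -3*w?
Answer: 8148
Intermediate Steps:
N = -96 (N = (4*2)*(-3*4) = 8*(-12) = -96)
-4*Q*(N - 1)*(-1 + 4) = -4*7*(-96 - 1)*(-1 + 4) = -28*(-97*3) = -28*(-291) = -1*(-8148) = 8148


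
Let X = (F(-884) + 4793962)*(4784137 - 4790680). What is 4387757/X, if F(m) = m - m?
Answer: -4387757/31366893366 ≈ -0.00013988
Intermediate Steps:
F(m) = 0
X = -31366893366 (X = (0 + 4793962)*(4784137 - 4790680) = 4793962*(-6543) = -31366893366)
4387757/X = 4387757/(-31366893366) = 4387757*(-1/31366893366) = -4387757/31366893366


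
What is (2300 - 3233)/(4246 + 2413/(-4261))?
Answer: -1325171/6029931 ≈ -0.21977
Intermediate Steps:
(2300 - 3233)/(4246 + 2413/(-4261)) = -933/(4246 + 2413*(-1/4261)) = -933/(4246 - 2413/4261) = -933/18089793/4261 = -933*4261/18089793 = -1325171/6029931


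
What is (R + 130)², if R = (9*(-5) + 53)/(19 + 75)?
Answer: 37380996/2209 ≈ 16922.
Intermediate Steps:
R = 4/47 (R = (-45 + 53)/94 = 8*(1/94) = 4/47 ≈ 0.085106)
(R + 130)² = (4/47 + 130)² = (6114/47)² = 37380996/2209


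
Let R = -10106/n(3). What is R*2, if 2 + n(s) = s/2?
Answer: 40424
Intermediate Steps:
n(s) = -2 + s/2
R = 20212 (R = -10106/(-2 + (½)*3) = -10106/(-2 + 3/2) = -10106/(-½) = -10106*(-2) = 20212)
R*2 = 20212*2 = 40424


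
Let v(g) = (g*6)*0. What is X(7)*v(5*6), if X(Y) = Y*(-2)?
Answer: 0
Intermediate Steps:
X(Y) = -2*Y
v(g) = 0 (v(g) = (6*g)*0 = 0)
X(7)*v(5*6) = -2*7*0 = -14*0 = 0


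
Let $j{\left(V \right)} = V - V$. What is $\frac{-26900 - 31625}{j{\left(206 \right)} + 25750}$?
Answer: $- \frac{2341}{1030} \approx -2.2728$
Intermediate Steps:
$j{\left(V \right)} = 0$
$\frac{-26900 - 31625}{j{\left(206 \right)} + 25750} = \frac{-26900 - 31625}{0 + 25750} = - \frac{58525}{25750} = \left(-58525\right) \frac{1}{25750} = - \frac{2341}{1030}$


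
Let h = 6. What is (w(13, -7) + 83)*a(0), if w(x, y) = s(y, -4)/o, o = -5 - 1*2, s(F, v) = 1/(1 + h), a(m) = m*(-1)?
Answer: 0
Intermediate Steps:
a(m) = -m
s(F, v) = ⅐ (s(F, v) = 1/(1 + 6) = 1/7 = ⅐)
o = -7 (o = -5 - 2 = -7)
w(x, y) = -1/49 (w(x, y) = (⅐)/(-7) = (⅐)*(-⅐) = -1/49)
(w(13, -7) + 83)*a(0) = (-1/49 + 83)*(-1*0) = (4066/49)*0 = 0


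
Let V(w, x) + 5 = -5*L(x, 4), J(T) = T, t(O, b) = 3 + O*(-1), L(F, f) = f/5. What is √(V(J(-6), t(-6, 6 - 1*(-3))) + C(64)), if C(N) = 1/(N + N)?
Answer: I*√2302/16 ≈ 2.9987*I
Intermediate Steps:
L(F, f) = f/5 (L(F, f) = f*(⅕) = f/5)
t(O, b) = 3 - O
V(w, x) = -9 (V(w, x) = -5 - 4 = -9)
C(N) = 1/(2*N)
√(V(J(-6), t(-6, 6 - 1*(-3))) + C(64)) = √(-9 + (½)/64) = √(-9 + (½)*(1/64)) = √(-9 + 1/128) = √(-1151/128) = I*√2302/16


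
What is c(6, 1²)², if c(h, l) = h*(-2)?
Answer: 144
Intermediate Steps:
c(h, l) = -2*h
c(6, 1²)² = (-2*6)² = (-12)² = 144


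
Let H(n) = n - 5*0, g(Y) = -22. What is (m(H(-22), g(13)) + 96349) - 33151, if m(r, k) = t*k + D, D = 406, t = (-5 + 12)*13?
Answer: 61602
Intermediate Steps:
H(n) = n (H(n) = n + 0 = n)
t = 91 (t = 7*13 = 91)
m(r, k) = 406 + 91*k (m(r, k) = 91*k + 406 = 406 + 91*k)
(m(H(-22), g(13)) + 96349) - 33151 = ((406 + 91*(-22)) + 96349) - 33151 = ((406 - 2002) + 96349) - 33151 = (-1596 + 96349) - 33151 = 94753 - 33151 = 61602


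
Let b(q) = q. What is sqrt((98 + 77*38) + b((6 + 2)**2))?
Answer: 4*sqrt(193) ≈ 55.570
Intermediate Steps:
sqrt((98 + 77*38) + b((6 + 2)**2)) = sqrt((98 + 77*38) + (6 + 2)**2) = sqrt((98 + 2926) + 8**2) = sqrt(3024 + 64) = sqrt(3088) = 4*sqrt(193)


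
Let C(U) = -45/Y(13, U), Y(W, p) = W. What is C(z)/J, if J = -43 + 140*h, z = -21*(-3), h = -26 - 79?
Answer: 45/191659 ≈ 0.00023479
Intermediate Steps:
h = -105
z = 63
C(U) = -45/13
J = -14743 (J = -43 + 140*(-105) = -43 - 14700 = -14743)
C(z)/J = -45/13/(-14743) = -45/13*(-1/14743) = 45/191659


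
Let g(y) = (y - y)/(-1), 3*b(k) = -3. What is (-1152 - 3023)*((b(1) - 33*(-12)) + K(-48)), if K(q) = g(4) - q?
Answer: -1849525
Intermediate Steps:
b(k) = -1 (b(k) = (⅓)*(-3) = -1)
g(y) = 0 (g(y) = 0*(-1) = 0)
K(q) = -q (K(q) = 0 - q = -q)
(-1152 - 3023)*((b(1) - 33*(-12)) + K(-48)) = (-1152 - 3023)*((-1 - 33*(-12)) - 1*(-48)) = -4175*((-1 + 396) + 48) = -4175*(395 + 48) = -4175*443 = -1849525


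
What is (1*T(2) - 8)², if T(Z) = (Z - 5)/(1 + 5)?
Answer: 289/4 ≈ 72.250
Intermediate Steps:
T(Z) = -⅚ + Z/6 (T(Z) = (-5 + Z)/6 = (-5 + Z)*(⅙) = -⅚ + Z/6)
(1*T(2) - 8)² = (1*(-⅚ + (⅙)*2) - 8)² = (1*(-⅚ + ⅓) - 8)² = (1*(-½) - 8)² = (-½ - 8)² = (-17/2)² = 289/4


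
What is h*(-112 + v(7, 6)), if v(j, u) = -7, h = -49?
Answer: 5831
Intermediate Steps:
h*(-112 + v(7, 6)) = -49*(-112 - 7) = -49*(-119) = 5831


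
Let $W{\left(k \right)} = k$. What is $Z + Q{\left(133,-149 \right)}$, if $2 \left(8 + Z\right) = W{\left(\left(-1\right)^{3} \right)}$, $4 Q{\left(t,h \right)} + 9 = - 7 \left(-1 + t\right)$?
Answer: $- \frac{967}{4} \approx -241.75$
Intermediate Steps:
$Q{\left(t,h \right)} = - \frac{1}{2} - \frac{7 t}{4}$ ($Q{\left(t,h \right)} = - \frac{9}{4} + \frac{\left(-7\right) \left(-1 + t\right)}{4} = - \frac{9}{4} + \frac{7 - 7 t}{4} = - \frac{9}{4} - \left(- \frac{7}{4} + \frac{7 t}{4}\right) = - \frac{1}{2} - \frac{7 t}{4}$)
$Z = - \frac{17}{2}$ ($Z = -8 + \frac{\left(-1\right)^{3}}{2} = -8 + \frac{1}{2} \left(-1\right) = -8 - \frac{1}{2} = - \frac{17}{2} \approx -8.5$)
$Z + Q{\left(133,-149 \right)} = - \frac{17}{2} - \frac{933}{4} = - \frac{967}{4}$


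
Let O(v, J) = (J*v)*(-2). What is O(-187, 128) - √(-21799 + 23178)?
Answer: 47872 - √1379 ≈ 47835.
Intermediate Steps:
O(v, J) = -2*J*v
O(-187, 128) - √(-21799 + 23178) = -2*128*(-187) - √(-21799 + 23178) = 47872 - √1379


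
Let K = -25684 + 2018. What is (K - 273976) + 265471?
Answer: -32171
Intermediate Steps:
K = -23666
(K - 273976) + 265471 = (-23666 - 273976) + 265471 = -297642 + 265471 = -32171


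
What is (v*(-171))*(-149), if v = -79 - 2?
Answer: -2063799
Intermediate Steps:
v = -81
(v*(-171))*(-149) = -81*(-171)*(-149) = 13851*(-149) = -2063799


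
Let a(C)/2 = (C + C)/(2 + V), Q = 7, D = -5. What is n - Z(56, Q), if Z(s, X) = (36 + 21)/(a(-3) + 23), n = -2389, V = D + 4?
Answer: -26336/11 ≈ -2394.2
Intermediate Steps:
V = -1 (V = -5 + 4 = -1)
a(C) = 4*C (a(C) = 2*((C + C)/(2 - 1)) = 2*((2*C)/1) = 2*((2*C)*1) = 2*(2*C) = 4*C)
Z(s, X) = 57/11 (Z(s, X) = (36 + 21)/(4*(-3) + 23) = 57/(-12 + 23) = 57/11)
n - Z(56, Q) = -2389 - 1*57/11 = -2389 - 57/11 = -26336/11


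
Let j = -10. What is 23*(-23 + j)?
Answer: -759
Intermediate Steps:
23*(-23 + j) = 23*(-23 - 10) = 23*(-33) = -759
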